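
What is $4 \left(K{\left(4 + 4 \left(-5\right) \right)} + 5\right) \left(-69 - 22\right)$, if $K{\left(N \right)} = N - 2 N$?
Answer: $-7644$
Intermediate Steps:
$K{\left(N \right)} = - N$
$4 \left(K{\left(4 + 4 \left(-5\right) \right)} + 5\right) \left(-69 - 22\right) = 4 \left(- (4 + 4 \left(-5\right)) + 5\right) \left(-69 - 22\right) = 4 \left(- (4 - 20) + 5\right) \left(-91\right) = 4 \left(\left(-1\right) \left(-16\right) + 5\right) \left(-91\right) = 4 \left(16 + 5\right) \left(-91\right) = 4 \cdot 21 \left(-91\right) = 84 \left(-91\right) = -7644$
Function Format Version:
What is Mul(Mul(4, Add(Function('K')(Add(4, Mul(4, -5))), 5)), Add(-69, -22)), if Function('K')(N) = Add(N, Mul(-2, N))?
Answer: -7644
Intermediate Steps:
Function('K')(N) = Mul(-1, N)
Mul(Mul(4, Add(Function('K')(Add(4, Mul(4, -5))), 5)), Add(-69, -22)) = Mul(Mul(4, Add(Mul(-1, Add(4, Mul(4, -5))), 5)), Add(-69, -22)) = Mul(Mul(4, Add(Mul(-1, Add(4, -20)), 5)), -91) = Mul(Mul(4, Add(Mul(-1, -16), 5)), -91) = Mul(Mul(4, Add(16, 5)), -91) = Mul(Mul(4, 21), -91) = Mul(84, -91) = -7644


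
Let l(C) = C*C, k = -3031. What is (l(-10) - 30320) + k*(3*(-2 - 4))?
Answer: 24338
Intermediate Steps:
l(C) = C²
(l(-10) - 30320) + k*(3*(-2 - 4)) = ((-10)² - 30320) - 9093*(-2 - 4) = (100 - 30320) - 9093*(-6) = -30220 - 3031*(-18) = -30220 + 54558 = 24338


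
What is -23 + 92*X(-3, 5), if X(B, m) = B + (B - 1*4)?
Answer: -943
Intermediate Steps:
X(B, m) = -4 + 2*B (X(B, m) = B + (B - 4) = B + (-4 + B) = -4 + 2*B)
-23 + 92*X(-3, 5) = -23 + 92*(-4 + 2*(-3)) = -23 + 92*(-4 - 6) = -23 + 92*(-10) = -23 - 920 = -943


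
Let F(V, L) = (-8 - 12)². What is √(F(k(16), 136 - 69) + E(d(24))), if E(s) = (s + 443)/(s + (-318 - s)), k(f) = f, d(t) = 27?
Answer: √10075035/159 ≈ 19.963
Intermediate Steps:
E(s) = -443/318 - s/318 (E(s) = (443 + s)/(-318) = (443 + s)*(-1/318) = -443/318 - s/318)
F(V, L) = 400 (F(V, L) = (-20)² = 400)
√(F(k(16), 136 - 69) + E(d(24))) = √(400 + (-443/318 - 1/318*27)) = √(400 + (-443/318 - 9/106)) = √(400 - 235/159) = √(63365/159) = √10075035/159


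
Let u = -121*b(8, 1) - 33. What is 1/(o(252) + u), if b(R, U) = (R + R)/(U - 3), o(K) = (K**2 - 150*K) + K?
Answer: 1/26891 ≈ 3.7187e-5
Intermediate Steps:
o(K) = K**2 - 149*K
b(R, U) = 2*R/(-3 + U) (b(R, U) = (2*R)/(-3 + U) = 2*R/(-3 + U))
u = 935 (u = -242*8/(-3 + 1) - 33 = -242*8/(-2) - 33 = -242*8*(-1)/2 - 33 = -121*(-8) - 33 = 968 - 33 = 935)
1/(o(252) + u) = 1/(252*(-149 + 252) + 935) = 1/(252*103 + 935) = 1/(25956 + 935) = 1/26891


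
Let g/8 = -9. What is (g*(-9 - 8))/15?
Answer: 408/5 ≈ 81.600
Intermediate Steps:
g = -72 (g = 8*(-9) = -72)
(g*(-9 - 8))/15 = (-72*(-9 - 8))/15 = (-72*(-17))/15 = (1/15)*1224 = 408/5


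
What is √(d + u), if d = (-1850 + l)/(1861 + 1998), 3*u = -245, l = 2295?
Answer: 2*I*√2732519310/11577 ≈ 9.0306*I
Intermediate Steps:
u = -245/3 (u = (⅓)*(-245) = -245/3 ≈ -81.667)
d = 445/3859 (d = (-1850 + 2295)/(1861 + 1998) = 445/3859 ≈ 0.11531)
√(d + u) = √(445/3859 - 245/3) = √(-944120/11577) = 2*I*√2732519310/11577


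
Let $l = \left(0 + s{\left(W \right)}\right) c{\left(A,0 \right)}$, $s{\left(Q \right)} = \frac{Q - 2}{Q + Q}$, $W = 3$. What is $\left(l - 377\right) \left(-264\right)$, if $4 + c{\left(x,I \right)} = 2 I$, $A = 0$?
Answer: $99704$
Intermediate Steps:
$s{\left(Q \right)} = \frac{-2 + Q}{2 Q}$
$c{\left(x,I \right)} = -4 + 2 I$
$l = - \frac{2}{3}$ ($l = \left(0 + \frac{-2 + 3}{2 \cdot 3}\right) \left(-4 + 2 \cdot 0\right) = \left(0 + \frac{1}{2} \cdot \frac{1}{3} \cdot 1\right) \left(-4 + 0\right) = \left(0 + \frac{1}{6}\right) \left(-4\right) = \frac{1}{6} \left(-4\right) = - \frac{2}{3} \approx -0.66667$)
$\left(l - 377\right) \left(-264\right) = \left(- \frac{2}{3} - 377\right) \left(-264\right) = \left(- \frac{1133}{3}\right) \left(-264\right) = 99704$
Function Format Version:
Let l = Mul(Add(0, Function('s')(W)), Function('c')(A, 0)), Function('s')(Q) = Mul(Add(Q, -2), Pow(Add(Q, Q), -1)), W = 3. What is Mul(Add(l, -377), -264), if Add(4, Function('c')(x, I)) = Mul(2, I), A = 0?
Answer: 99704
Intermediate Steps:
Function('s')(Q) = Mul(Rational(1, 2), Pow(Q, -1), Add(-2, Q)) (Function('s')(Q) = Mul(Add(-2, Q), Pow(Mul(2, Q), -1)) = Mul(Add(-2, Q), Mul(Rational(1, 2), Pow(Q, -1))) = Mul(Rational(1, 2), Pow(Q, -1), Add(-2, Q)))
Function('c')(x, I) = Add(-4, Mul(2, I))
l = Rational(-2, 3) (l = Mul(Add(0, Mul(Rational(1, 2), Pow(3, -1), Add(-2, 3))), Add(-4, Mul(2, 0))) = Mul(Add(0, Mul(Rational(1, 2), Rational(1, 3), 1)), Add(-4, 0)) = Mul(Add(0, Rational(1, 6)), -4) = Mul(Rational(1, 6), -4) = Rational(-2, 3) ≈ -0.66667)
Mul(Add(l, -377), -264) = Mul(Add(Rational(-2, 3), -377), -264) = Mul(Rational(-1133, 3), -264) = 99704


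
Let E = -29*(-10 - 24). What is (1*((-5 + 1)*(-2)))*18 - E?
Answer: -842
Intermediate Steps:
E = 986 (E = -29*(-34) = 986)
(1*((-5 + 1)*(-2)))*18 - E = (1*((-5 + 1)*(-2)))*18 - 1*986 = (1*(-4*(-2)))*18 - 986 = (1*8)*18 - 986 = 8*18 - 986 = 144 - 986 = -842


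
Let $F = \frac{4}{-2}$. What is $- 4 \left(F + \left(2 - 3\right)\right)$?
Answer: $12$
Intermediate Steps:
$F = -2$ ($F = 4 \left(- \frac{1}{2}\right) = -2$)
$- 4 \left(F + \left(2 - 3\right)\right) = - 4 \left(-2 + \left(2 - 3\right)\right) = - 4 \left(-2 - 1\right) = \left(-4\right) \left(-3\right) = 12$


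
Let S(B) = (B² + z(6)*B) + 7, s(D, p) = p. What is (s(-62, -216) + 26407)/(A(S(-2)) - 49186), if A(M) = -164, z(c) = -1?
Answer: -26191/49350 ≈ -0.53072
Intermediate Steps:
S(B) = 7 + B² - B (S(B) = (B² - B) + 7 = 7 + B² - B)
(s(-62, -216) + 26407)/(A(S(-2)) - 49186) = (-216 + 26407)/(-164 - 49186) = 26191/(-49350) = 26191*(-1/49350) = -26191/49350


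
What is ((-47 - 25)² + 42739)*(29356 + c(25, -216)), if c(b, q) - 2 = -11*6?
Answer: 1403760516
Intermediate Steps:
c(b, q) = -64 (c(b, q) = 2 - 11*6 = 2 - 66 = -64)
((-47 - 25)² + 42739)*(29356 + c(25, -216)) = ((-47 - 25)² + 42739)*(29356 - 64) = ((-72)² + 42739)*29292 = (5184 + 42739)*29292 = 47923*29292 = 1403760516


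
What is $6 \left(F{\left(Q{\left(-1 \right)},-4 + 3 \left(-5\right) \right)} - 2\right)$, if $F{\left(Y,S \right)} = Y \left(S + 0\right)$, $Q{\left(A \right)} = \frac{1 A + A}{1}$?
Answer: $216$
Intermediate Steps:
$Q{\left(A \right)} = 2 A$ ($Q{\left(A \right)} = \left(A + A\right) 1 = 2 A 1 = 2 A$)
$F{\left(Y,S \right)} = S Y$ ($F{\left(Y,S \right)} = Y S = S Y$)
$6 \left(F{\left(Q{\left(-1 \right)},-4 + 3 \left(-5\right) \right)} - 2\right) = 6 \left(\left(-4 + 3 \left(-5\right)\right) 2 \left(-1\right) - 2\right) = 6 \left(\left(-4 - 15\right) \left(-2\right) - 2\right) = 6 \left(\left(-19\right) \left(-2\right) - 2\right) = 6 \left(38 - 2\right) = 6 \cdot 36 = 216$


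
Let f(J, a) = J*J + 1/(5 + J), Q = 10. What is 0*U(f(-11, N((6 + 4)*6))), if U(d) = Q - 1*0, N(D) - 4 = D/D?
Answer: 0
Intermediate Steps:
N(D) = 5 (N(D) = 4 + D/D = 4 + 1 = 5)
f(J, a) = J**2 + 1/(5 + J)
U(d) = 10 (U(d) = 10 - 1*0 = 10 + 0 = 10)
0*U(f(-11, N((6 + 4)*6))) = 0*10 = 0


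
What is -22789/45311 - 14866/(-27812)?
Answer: 19892829/630094766 ≈ 0.031571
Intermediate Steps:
-22789/45311 - 14866/(-27812) = -22789*1/45311 - 14866*(-1/27812) = -22789/45311 + 7433/13906 = 19892829/630094766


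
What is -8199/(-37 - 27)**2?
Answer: -8199/4096 ≈ -2.0017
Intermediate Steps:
-8199/(-37 - 27)**2 = -8199/((-64)**2) = -8199/4096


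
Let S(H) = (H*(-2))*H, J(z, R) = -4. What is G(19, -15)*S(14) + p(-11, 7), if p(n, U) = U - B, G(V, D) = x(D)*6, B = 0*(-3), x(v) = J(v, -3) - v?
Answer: -25865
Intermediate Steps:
S(H) = -2*H**2 (S(H) = (-2*H)*H = -2*H**2)
x(v) = -4 - v
B = 0
G(V, D) = -24 - 6*D (G(V, D) = (-4 - D)*6 = -24 - 6*D)
p(n, U) = U (p(n, U) = U - 1*0 = U + 0 = U)
G(19, -15)*S(14) + p(-11, 7) = (-24 - 6*(-15))*(-2*14**2) + 7 = (-24 + 90)*(-2*196) + 7 = 66*(-392) + 7 = -25872 + 7 = -25865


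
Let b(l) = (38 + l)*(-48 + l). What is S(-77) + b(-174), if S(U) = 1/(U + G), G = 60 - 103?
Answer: 3623039/120 ≈ 30192.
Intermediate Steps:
G = -43
S(U) = 1/(-43 + U) (S(U) = 1/(U - 43) = 1/(-43 + U))
b(l) = (-48 + l)*(38 + l)
S(-77) + b(-174) = 1/(-43 - 77) + (-1824 + (-174)² - 10*(-174)) = 1/(-120) + (-1824 + 30276 + 1740) = -1/120 + 30192 = 3623039/120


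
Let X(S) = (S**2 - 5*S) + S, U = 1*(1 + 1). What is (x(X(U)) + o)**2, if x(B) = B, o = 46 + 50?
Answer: 8464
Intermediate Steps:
o = 96
U = 2 (U = 1*2 = 2)
X(S) = S**2 - 4*S
(x(X(U)) + o)**2 = (2*(-4 + 2) + 96)**2 = (2*(-2) + 96)**2 = (-4 + 96)**2 = 92**2 = 8464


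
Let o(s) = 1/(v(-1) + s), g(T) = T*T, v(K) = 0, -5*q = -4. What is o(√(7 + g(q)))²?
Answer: 25/191 ≈ 0.13089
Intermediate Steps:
q = ⅘ (q = -⅕*(-4) = ⅘ ≈ 0.80000)
g(T) = T²
o(s) = 1/s (o(s) = 1/(0 + s) = 1/s)
o(√(7 + g(q)))² = (1/(√(7 + (⅘)²)))² = (1/(√(7 + 16/25)))² = (1/(√(191/25)))² = (1/(√191/5))² = (5*√191/191)² = 25/191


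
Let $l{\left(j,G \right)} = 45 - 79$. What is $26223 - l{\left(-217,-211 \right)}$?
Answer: $26257$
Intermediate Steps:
$l{\left(j,G \right)} = -34$
$26223 - l{\left(-217,-211 \right)} = 26223 - -34 = 26223 + 34 = 26257$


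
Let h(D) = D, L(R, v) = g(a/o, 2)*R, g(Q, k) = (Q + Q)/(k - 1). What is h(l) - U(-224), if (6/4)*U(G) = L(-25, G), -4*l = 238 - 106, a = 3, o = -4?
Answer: -58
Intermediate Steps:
g(Q, k) = 2*Q/(-1 + k) (g(Q, k) = (2*Q)/(-1 + k) = 2*Q/(-1 + k))
l = -33 (l = -(238 - 106)/4 = -¼*132 = -33)
L(R, v) = -3*R/2 (L(R, v) = (2*(3/(-4))/(-1 + 2))*R = (2*(3*(-¼))/1)*R = (2*(-¾)*1)*R = -3*R/2)
U(G) = 25 (U(G) = 2*(-3/2*(-25))/3 = (⅔)*(75/2) = 25)
h(l) - U(-224) = -33 - 1*25 = -33 - 25 = -58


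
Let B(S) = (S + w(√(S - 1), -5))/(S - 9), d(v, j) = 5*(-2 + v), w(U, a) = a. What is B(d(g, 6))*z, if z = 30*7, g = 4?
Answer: 1050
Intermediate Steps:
d(v, j) = -10 + 5*v
B(S) = (-5 + S)/(-9 + S) (B(S) = (S - 5)/(S - 9) = (-5 + S)/(-9 + S))
z = 210
B(d(g, 6))*z = ((-5 + (-10 + 5*4))/(-9 + (-10 + 5*4)))*210 = ((-5 + (-10 + 20))/(-9 + (-10 + 20)))*210 = ((-5 + 10)/(-9 + 10))*210 = (5/1)*210 = (1*5)*210 = 5*210 = 1050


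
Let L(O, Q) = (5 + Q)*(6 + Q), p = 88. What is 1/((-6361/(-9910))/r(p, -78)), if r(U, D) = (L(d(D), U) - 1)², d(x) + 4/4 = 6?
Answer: 757174352710/6361 ≈ 1.1903e+8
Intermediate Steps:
d(x) = 5 (d(x) = -1 + 6 = 5)
r(U, D) = (29 + U² + 11*U)² (r(U, D) = ((30 + U² + 11*U) - 1)² = (29 + U² + 11*U)²)
1/((-6361/(-9910))/r(p, -78)) = 1/((-6361/(-9910))/((29 + 88² + 11*88)²)) = 1/((-6361*(-1/9910))/((29 + 7744 + 968)²)) = 1/(6361/(9910*(8741²))) = 1/((6361/9910)/76405081) = 1/((6361/9910)*(1/76405081)) = 1/(6361/757174352710) = 757174352710/6361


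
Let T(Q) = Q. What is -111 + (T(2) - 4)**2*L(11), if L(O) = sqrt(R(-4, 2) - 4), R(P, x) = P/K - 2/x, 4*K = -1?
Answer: -111 + 4*sqrt(11) ≈ -97.734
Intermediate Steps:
K = -1/4 (K = (1/4)*(-1) = -1/4 ≈ -0.25000)
R(P, x) = -4*P - 2/x (R(P, x) = P/(-1/4) - 2/x = P*(-4) - 2/x = -4*P - 2/x)
L(O) = sqrt(11) (L(O) = sqrt((-4*(-4) - 2/2) - 4) = sqrt((16 - 2*1/2) - 4) = sqrt((16 - 1) - 4) = sqrt(15 - 4) = sqrt(11))
-111 + (T(2) - 4)**2*L(11) = -111 + (2 - 4)**2*sqrt(11) = -111 + (-2)**2*sqrt(11) = -111 + 4*sqrt(11)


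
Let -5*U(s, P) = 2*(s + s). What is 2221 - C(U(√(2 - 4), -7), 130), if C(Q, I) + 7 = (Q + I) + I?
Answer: 1968 + 4*I*√2/5 ≈ 1968.0 + 1.1314*I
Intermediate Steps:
U(s, P) = -4*s/5 (U(s, P) = -2*(s + s)/5 = -2*2*s/5 = -4*s/5)
C(Q, I) = -7 + Q + 2*I (C(Q, I) = -7 + ((Q + I) + I) = -7 + ((I + Q) + I) = -7 + (Q + 2*I) = -7 + Q + 2*I)
2221 - C(U(√(2 - 4), -7), 130) = 2221 - (-7 - 4*√(2 - 4)/5 + 2*130) = 2221 - (-7 - 4*I*√2/5 + 260) = 2221 - (253 - 4*I*√2/5) = 2221 + (-253 + 4*I*√2/5) = 1968 + 4*I*√2/5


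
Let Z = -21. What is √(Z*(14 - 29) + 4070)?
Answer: √4385 ≈ 66.219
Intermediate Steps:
√(Z*(14 - 29) + 4070) = √(-21*(14 - 29) + 4070) = √(-21*(-15) + 4070) = √(315 + 4070) = √4385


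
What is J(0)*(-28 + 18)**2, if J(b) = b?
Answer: 0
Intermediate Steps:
J(0)*(-28 + 18)**2 = 0*(-28 + 18)**2 = 0*(-10)**2 = 0*100 = 0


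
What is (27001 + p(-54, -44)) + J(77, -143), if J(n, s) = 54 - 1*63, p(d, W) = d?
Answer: 26938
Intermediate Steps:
J(n, s) = -9 (J(n, s) = 54 - 63 = -9)
(27001 + p(-54, -44)) + J(77, -143) = (27001 - 54) - 9 = 26947 - 9 = 26938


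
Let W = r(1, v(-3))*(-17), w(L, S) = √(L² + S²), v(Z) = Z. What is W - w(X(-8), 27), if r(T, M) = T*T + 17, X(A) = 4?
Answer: -306 - √745 ≈ -333.29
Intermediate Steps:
r(T, M) = 17 + T² (r(T, M) = T² + 17 = 17 + T²)
W = -306 (W = (17 + 1²)*(-17) = (17 + 1)*(-17) = 18*(-17) = -306)
W - w(X(-8), 27) = -306 - √(4² + 27²) = -306 - √(16 + 729) = -306 - √745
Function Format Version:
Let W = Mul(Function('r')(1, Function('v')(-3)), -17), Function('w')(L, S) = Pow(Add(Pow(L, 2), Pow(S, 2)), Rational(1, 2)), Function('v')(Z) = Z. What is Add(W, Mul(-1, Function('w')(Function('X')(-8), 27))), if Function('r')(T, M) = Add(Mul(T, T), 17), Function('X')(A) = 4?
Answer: Add(-306, Mul(-1, Pow(745, Rational(1, 2)))) ≈ -333.29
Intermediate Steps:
Function('r')(T, M) = Add(17, Pow(T, 2)) (Function('r')(T, M) = Add(Pow(T, 2), 17) = Add(17, Pow(T, 2)))
W = -306 (W = Mul(Add(17, Pow(1, 2)), -17) = Mul(Add(17, 1), -17) = Mul(18, -17) = -306)
Add(W, Mul(-1, Function('w')(Function('X')(-8), 27))) = Add(-306, Mul(-1, Pow(Add(Pow(4, 2), Pow(27, 2)), Rational(1, 2)))) = Add(-306, Mul(-1, Pow(Add(16, 729), Rational(1, 2)))) = Add(-306, Mul(-1, Pow(745, Rational(1, 2))))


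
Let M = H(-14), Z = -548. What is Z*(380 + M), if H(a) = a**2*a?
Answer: 1295472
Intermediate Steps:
H(a) = a**3
M = -2744 (M = (-14)**3 = -2744)
Z*(380 + M) = -548*(380 - 2744) = -548*(-2364) = 1295472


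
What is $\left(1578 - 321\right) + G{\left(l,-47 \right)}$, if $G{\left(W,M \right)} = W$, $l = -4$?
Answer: $1253$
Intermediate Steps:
$\left(1578 - 321\right) + G{\left(l,-47 \right)} = \left(1578 - 321\right) - 4 = 1257 - 4 = 1253$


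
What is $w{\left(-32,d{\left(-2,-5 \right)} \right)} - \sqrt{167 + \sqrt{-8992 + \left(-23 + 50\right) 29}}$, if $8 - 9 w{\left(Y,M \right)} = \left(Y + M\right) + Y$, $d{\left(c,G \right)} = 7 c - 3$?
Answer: $\frac{89}{9} - \sqrt{167 + i \sqrt{8209}} \approx -3.4714 - 3.3908 i$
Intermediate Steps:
$d{\left(c,G \right)} = -3 + 7 c$
$w{\left(Y,M \right)} = \frac{8}{9} - \frac{2 Y}{9} - \frac{M}{9}$ ($w{\left(Y,M \right)} = \frac{8}{9} - \frac{\left(Y + M\right) + Y}{9} = \frac{8}{9} - \frac{\left(M + Y\right) + Y}{9} = \frac{8}{9} - \frac{M + 2 Y}{9} = \frac{8}{9} - \left(\frac{M}{9} + \frac{2 Y}{9}\right) = \frac{8}{9} - \frac{2 Y}{9} - \frac{M}{9}$)
$w{\left(-32,d{\left(-2,-5 \right)} \right)} - \sqrt{167 + \sqrt{-8992 + \left(-23 + 50\right) 29}} = \left(\frac{8}{9} - - \frac{64}{9} - \frac{-3 + 7 \left(-2\right)}{9}\right) - \sqrt{167 + \sqrt{-8992 + \left(-23 + 50\right) 29}} = \left(\frac{8}{9} + \frac{64}{9} - \frac{-3 - 14}{9}\right) - \sqrt{167 + \sqrt{-8992 + 27 \cdot 29}} = \left(\frac{8}{9} + \frac{64}{9} - - \frac{17}{9}\right) - \sqrt{167 + \sqrt{-8992 + 783}} = \left(\frac{8}{9} + \frac{64}{9} + \frac{17}{9}\right) - \sqrt{167 + \sqrt{-8209}} = \frac{89}{9} - \sqrt{167 + i \sqrt{8209}}$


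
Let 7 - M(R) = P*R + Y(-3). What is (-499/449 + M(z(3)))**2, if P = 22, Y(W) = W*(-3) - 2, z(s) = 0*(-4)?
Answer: 249001/201601 ≈ 1.2351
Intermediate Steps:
z(s) = 0
Y(W) = -2 - 3*W (Y(W) = -3*W - 2 = -2 - 3*W)
M(R) = -22*R (M(R) = 7 - (22*R + (-2 - 3*(-3))) = 7 - (22*R + (-2 + 9)) = 7 - (22*R + 7) = 7 - (7 + 22*R) = 7 + (-7 - 22*R) = -22*R)
(-499/449 + M(z(3)))**2 = (-499/449 - 22*0)**2 = (-499*1/449 + 0)**2 = (-499/449 + 0)**2 = (-499/449)**2 = 249001/201601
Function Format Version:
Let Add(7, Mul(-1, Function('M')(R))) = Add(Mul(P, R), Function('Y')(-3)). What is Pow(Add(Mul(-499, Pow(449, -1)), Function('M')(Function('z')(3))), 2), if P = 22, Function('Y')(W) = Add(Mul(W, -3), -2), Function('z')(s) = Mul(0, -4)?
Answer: Rational(249001, 201601) ≈ 1.2351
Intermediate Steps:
Function('z')(s) = 0
Function('Y')(W) = Add(-2, Mul(-3, W)) (Function('Y')(W) = Add(Mul(-3, W), -2) = Add(-2, Mul(-3, W)))
Function('M')(R) = Mul(-22, R) (Function('M')(R) = Add(7, Mul(-1, Add(Mul(22, R), Add(-2, Mul(-3, -3))))) = Add(7, Mul(-1, Add(Mul(22, R), Add(-2, 9)))) = Add(7, Mul(-1, Add(Mul(22, R), 7))) = Add(7, Mul(-1, Add(7, Mul(22, R)))) = Add(7, Add(-7, Mul(-22, R))) = Mul(-22, R))
Pow(Add(Mul(-499, Pow(449, -1)), Function('M')(Function('z')(3))), 2) = Pow(Add(Mul(-499, Pow(449, -1)), Mul(-22, 0)), 2) = Pow(Add(Mul(-499, Rational(1, 449)), 0), 2) = Pow(Add(Rational(-499, 449), 0), 2) = Pow(Rational(-499, 449), 2) = Rational(249001, 201601)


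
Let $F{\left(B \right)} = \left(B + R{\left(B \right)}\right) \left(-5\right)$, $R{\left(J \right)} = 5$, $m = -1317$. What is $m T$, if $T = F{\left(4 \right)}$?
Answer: $59265$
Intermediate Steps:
$F{\left(B \right)} = -25 - 5 B$ ($F{\left(B \right)} = \left(B + 5\right) \left(-5\right) = \left(5 + B\right) \left(-5\right) = -25 - 5 B$)
$T = -45$ ($T = -25 - 20 = -45$)
$m T = \left(-1317\right) \left(-45\right) = 59265$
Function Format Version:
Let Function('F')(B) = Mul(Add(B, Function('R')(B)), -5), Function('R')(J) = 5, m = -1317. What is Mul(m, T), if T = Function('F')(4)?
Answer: 59265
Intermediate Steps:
Function('F')(B) = Add(-25, Mul(-5, B)) (Function('F')(B) = Mul(Add(B, 5), -5) = Mul(Add(5, B), -5) = Add(-25, Mul(-5, B)))
T = -45 (T = Add(-25, Mul(-5, 4)) = Add(-25, -20) = -45)
Mul(m, T) = Mul(-1317, -45) = 59265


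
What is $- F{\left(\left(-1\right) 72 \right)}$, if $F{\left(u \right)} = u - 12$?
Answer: $84$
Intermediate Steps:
$F{\left(u \right)} = -12 + u$ ($F{\left(u \right)} = u - 12 = -12 + u$)
$- F{\left(\left(-1\right) 72 \right)} = - (-12 - 72) = \left(-1\right) \left(-84\right) = 84$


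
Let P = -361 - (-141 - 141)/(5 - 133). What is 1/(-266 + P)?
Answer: -64/40269 ≈ -0.0015893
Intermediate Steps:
P = -23245/64 (P = -361 - (-282)/(-128) = -361 - (-282)*(-1)/128 = -361 - 1*141/64 = -361 - 141/64 = -23245/64 ≈ -363.20)
1/(-266 + P) = 1/(-266 - 23245/64) = 1/(-40269/64) = -64/40269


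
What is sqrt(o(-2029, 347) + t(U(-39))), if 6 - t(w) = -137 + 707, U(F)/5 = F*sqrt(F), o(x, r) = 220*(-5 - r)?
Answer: 2*I*sqrt(19501) ≈ 279.29*I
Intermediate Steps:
o(x, r) = -1100 - 220*r
U(F) = 5*F**(3/2) (U(F) = 5*(F*sqrt(F)) = 5*F**(3/2))
t(w) = -564 (t(w) = 6 - (-137 + 707) = 6 - 1*570 = 6 - 570 = -564)
sqrt(o(-2029, 347) + t(U(-39))) = sqrt((-1100 - 220*347) - 564) = sqrt((-1100 - 76340) - 564) = sqrt(-77440 - 564) = sqrt(-78004) = 2*I*sqrt(19501)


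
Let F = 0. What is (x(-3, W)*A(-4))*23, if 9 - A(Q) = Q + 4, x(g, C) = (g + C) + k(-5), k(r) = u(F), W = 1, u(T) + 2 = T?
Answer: -828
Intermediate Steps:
u(T) = -2 + T
k(r) = -2 (k(r) = -2 + 0 = -2)
x(g, C) = -2 + C + g (x(g, C) = (g + C) - 2 = (C + g) - 2 = -2 + C + g)
A(Q) = 5 - Q (A(Q) = 9 - (Q + 4) = 9 - (4 + Q) = 9 + (-4 - Q) = 5 - Q)
(x(-3, W)*A(-4))*23 = ((-2 + 1 - 3)*(5 - 1*(-4)))*23 = -4*(5 + 4)*23 = -4*9*23 = -36*23 = -828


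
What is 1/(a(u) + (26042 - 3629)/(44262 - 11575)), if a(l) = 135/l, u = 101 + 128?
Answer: 7485323/9545322 ≈ 0.78419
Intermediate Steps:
u = 229
1/(a(u) + (26042 - 3629)/(44262 - 11575)) = 1/(135/229 + (26042 - 3629)/(44262 - 11575)) = 1/(135*(1/229) + 22413/32687) = 1/(135/229 + 22413*(1/32687)) = 1/(135/229 + 22413/32687) = 1/(9545322/7485323) = 7485323/9545322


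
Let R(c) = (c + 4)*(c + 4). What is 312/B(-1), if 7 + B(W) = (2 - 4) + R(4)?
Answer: 312/55 ≈ 5.6727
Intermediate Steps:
R(c) = (4 + c)² (R(c) = (4 + c)*(4 + c) = (4 + c)²)
B(W) = 55 (B(W) = -7 + ((2 - 4) + (4 + 4)²) = -7 + (-2 + 8²) = -7 + (-2 + 64) = -7 + 62 = 55)
312/B(-1) = 312/55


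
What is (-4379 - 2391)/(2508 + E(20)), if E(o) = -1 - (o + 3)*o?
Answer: -6770/2047 ≈ -3.3073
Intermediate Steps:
E(o) = -1 - o*(3 + o) (E(o) = -1 - (3 + o)*o = -1 - o*(3 + o))
(-4379 - 2391)/(2508 + E(20)) = (-4379 - 2391)/(2508 + (-1 - 1*20² - 3*20)) = -6770/(2508 + (-1 - 1*400 - 60)) = -6770/(2508 + (-1 - 400 - 60)) = -6770/(2508 - 461) = -6770/2047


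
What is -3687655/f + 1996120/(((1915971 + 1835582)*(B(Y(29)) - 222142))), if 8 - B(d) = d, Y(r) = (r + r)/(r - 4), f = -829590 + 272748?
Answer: 17588879143607665/2655950782426656 ≈ 6.6224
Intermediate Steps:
f = -556842
Y(r) = 2*r/(-4 + r) (Y(r) = (2*r)/(-4 + r) = 2*r/(-4 + r))
B(d) = 8 - d
-3687655/f + 1996120/(((1915971 + 1835582)*(B(Y(29)) - 222142))) = -3687655/(-556842) + 1996120/(((1915971 + 1835582)*((8 - 2*29/(-4 + 29)) - 222142))) = -3687655*(-1/556842) + 1996120/((3751553*((8 - 2*29/25) - 222142))) = 3687655/556842 + 1996120/((3751553*((8 - 2*29/25) - 222142))) = 3687655/556842 + 1996120/((3751553*((8 - 1*58/25) - 222142))) = 3687655/556842 + 1996120/((3751553*((8 - 58/25) - 222142))) = 3687655/556842 + 1996120/((3751553*(142/25 - 222142))) = 3687655/556842 + 1996120/((3751553*(-5553408/25))) = 3687655/556842 + 1996120/(-20833904442624/25) = 3687655/556842 + 1996120*(-25/20833904442624) = 3687655/556842 - 891125/372034007904 = 17588879143607665/2655950782426656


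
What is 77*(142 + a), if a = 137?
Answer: 21483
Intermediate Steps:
77*(142 + a) = 77*(142 + 137) = 77*279 = 21483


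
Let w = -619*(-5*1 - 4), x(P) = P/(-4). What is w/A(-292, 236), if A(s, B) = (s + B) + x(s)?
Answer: 5571/17 ≈ 327.71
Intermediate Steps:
x(P) = -P/4 (x(P) = P*(-¼) = -P/4)
w = 5571 (w = -619*(-5 - 4) = -619*(-9) = 5571)
A(s, B) = B + 3*s/4 (A(s, B) = (s + B) - s/4 = (B + s) - s/4 = B + 3*s/4)
w/A(-292, 236) = 5571/(236 + (¾)*(-292)) = 5571/(236 - 219) = 5571/17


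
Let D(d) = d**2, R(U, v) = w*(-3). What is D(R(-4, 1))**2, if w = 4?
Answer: 20736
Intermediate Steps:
R(U, v) = -12 (R(U, v) = 4*(-3) = -12)
D(R(-4, 1))**2 = ((-12)**2)**2 = 144**2 = 20736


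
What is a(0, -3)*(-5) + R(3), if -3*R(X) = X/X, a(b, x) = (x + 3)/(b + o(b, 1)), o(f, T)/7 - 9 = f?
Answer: -⅓ ≈ -0.33333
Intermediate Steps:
o(f, T) = 63 + 7*f
a(b, x) = (3 + x)/(63 + 8*b) (a(b, x) = (x + 3)/(b + (63 + 7*b)) = (3 + x)/(63 + 8*b))
R(X) = -⅓ (R(X) = -X/(3*X) = -⅓*1 = -⅓)
a(0, -3)*(-5) + R(3) = ((3 - 3)/(63 + 8*0))*(-5) - ⅓ = (0/(63 + 0))*(-5) - ⅓ = (0/63)*(-5) - ⅓ = ((1/63)*0)*(-5) - ⅓ = 0*(-5) - ⅓ = 0 - ⅓ = -⅓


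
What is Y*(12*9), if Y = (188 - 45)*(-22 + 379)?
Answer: 5513508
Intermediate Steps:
Y = 51051 (Y = 143*357 = 51051)
Y*(12*9) = 51051*(12*9) = 51051*108 = 5513508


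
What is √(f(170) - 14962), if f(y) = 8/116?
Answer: 2*I*√3145746/29 ≈ 122.32*I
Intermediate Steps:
f(y) = 2/29 (f(y) = 8*(1/116) = 2/29)
√(f(170) - 14962) = √(2/29 - 14962) = √(-433896/29) = 2*I*√3145746/29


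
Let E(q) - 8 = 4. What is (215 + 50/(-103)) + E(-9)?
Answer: 23331/103 ≈ 226.51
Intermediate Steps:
E(q) = 12 (E(q) = 8 + 4 = 12)
(215 + 50/(-103)) + E(-9) = (215 + 50/(-103)) + 12 = (215 + 50*(-1/103)) + 12 = (215 - 50/103) + 12 = 22095/103 + 12 = 23331/103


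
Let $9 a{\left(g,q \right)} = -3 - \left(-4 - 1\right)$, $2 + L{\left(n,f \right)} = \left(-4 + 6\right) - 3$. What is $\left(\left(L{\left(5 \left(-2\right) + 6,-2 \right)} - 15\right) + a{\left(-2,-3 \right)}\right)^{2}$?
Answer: $\frac{25600}{81} \approx 316.05$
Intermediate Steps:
$L{\left(n,f \right)} = -3$ ($L{\left(n,f \right)} = -2 + \left(\left(-4 + 6\right) - 3\right) = -2 + \left(2 - 3\right) = -2 - 1 = -3$)
$a{\left(g,q \right)} = \frac{2}{9}$ ($a{\left(g,q \right)} = \frac{-3 - \left(-4 - 1\right)}{9} = \frac{-3 - -5}{9} = \frac{-3 + 5}{9} = \frac{1}{9} \cdot 2 = \frac{2}{9}$)
$\left(\left(L{\left(5 \left(-2\right) + 6,-2 \right)} - 15\right) + a{\left(-2,-3 \right)}\right)^{2} = \left(\left(-3 - 15\right) + \frac{2}{9}\right)^{2} = \left(-18 + \frac{2}{9}\right)^{2} = \left(- \frac{160}{9}\right)^{2} = \frac{25600}{81}$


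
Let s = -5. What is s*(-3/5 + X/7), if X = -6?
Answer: 51/7 ≈ 7.2857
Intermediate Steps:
s*(-3/5 + X/7) = -5*(-3/5 - 6/7) = -5*(-51/35) = 51/7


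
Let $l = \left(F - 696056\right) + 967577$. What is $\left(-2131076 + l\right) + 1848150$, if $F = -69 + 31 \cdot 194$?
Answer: $-5460$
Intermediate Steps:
$F = 5945$ ($F = -69 + 6014 = 5945$)
$l = 277466$ ($l = \left(5945 - 696056\right) + 967577 = -690111 + 967577 = 277466$)
$\left(-2131076 + l\right) + 1848150 = \left(-2131076 + 277466\right) + 1848150 = -1853610 + 1848150 = -5460$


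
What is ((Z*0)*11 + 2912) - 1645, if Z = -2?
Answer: 1267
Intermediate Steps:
((Z*0)*11 + 2912) - 1645 = (-2*0*11 + 2912) - 1645 = (0*11 + 2912) - 1645 = (0 + 2912) - 1645 = 2912 - 1645 = 1267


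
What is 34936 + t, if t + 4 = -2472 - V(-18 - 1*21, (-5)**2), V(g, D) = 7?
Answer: 32453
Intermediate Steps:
t = -2483 (t = -4 + (-2472 - 1*7) = -4 + (-2472 - 7) = -4 - 2479 = -2483)
34936 + t = 34936 - 2483 = 32453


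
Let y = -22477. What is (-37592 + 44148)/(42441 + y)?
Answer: 1639/4991 ≈ 0.32839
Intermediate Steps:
(-37592 + 44148)/(42441 + y) = (-37592 + 44148)/(42441 - 22477) = 6556/19964 = 6556*(1/19964) = 1639/4991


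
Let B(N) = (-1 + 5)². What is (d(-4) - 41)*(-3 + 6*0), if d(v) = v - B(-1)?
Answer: 183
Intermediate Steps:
B(N) = 16 (B(N) = 4² = 16)
d(v) = -16 + v (d(v) = v - 1*16 = v - 16 = -16 + v)
(d(-4) - 41)*(-3 + 6*0) = ((-16 - 4) - 41)*(-3 + 6*0) = (-20 - 41)*(-3 + 0) = -61*(-3) = 183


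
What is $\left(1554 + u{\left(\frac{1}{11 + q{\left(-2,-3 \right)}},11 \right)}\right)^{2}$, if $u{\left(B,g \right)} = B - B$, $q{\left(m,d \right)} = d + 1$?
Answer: $2414916$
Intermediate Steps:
$q{\left(m,d \right)} = 1 + d$
$u{\left(B,g \right)} = 0$
$\left(1554 + u{\left(\frac{1}{11 + q{\left(-2,-3 \right)}},11 \right)}\right)^{2} = \left(1554 + 0\right)^{2} = 1554^{2} = 2414916$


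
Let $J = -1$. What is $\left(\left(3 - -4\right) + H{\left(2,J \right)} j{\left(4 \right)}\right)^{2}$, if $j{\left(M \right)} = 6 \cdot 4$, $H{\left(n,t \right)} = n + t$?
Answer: $961$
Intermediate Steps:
$j{\left(M \right)} = 24$
$\left(\left(3 - -4\right) + H{\left(2,J \right)} j{\left(4 \right)}\right)^{2} = \left(\left(3 - -4\right) + \left(2 - 1\right) 24\right)^{2} = \left(\left(3 + 4\right) + 1 \cdot 24\right)^{2} = \left(7 + 24\right)^{2} = 31^{2} = 961$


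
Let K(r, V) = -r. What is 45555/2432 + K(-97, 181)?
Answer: 281459/2432 ≈ 115.73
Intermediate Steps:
45555/2432 + K(-97, 181) = 45555/2432 - 1*(-97) = 45555*(1/2432) + 97 = 45555/2432 + 97 = 281459/2432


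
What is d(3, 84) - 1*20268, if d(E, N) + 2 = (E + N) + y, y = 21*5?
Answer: -20078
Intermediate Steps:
y = 105
d(E, N) = 103 + E + N (d(E, N) = -2 + ((E + N) + 105) = -2 + (105 + E + N) = 103 + E + N)
d(3, 84) - 1*20268 = (103 + 3 + 84) - 1*20268 = 190 - 20268 = -20078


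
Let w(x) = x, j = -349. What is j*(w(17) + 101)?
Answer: -41182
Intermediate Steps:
j*(w(17) + 101) = -349*(17 + 101) = -349*118 = -41182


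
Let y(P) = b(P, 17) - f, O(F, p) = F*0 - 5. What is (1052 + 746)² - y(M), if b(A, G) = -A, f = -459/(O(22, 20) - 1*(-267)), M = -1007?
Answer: 846730355/262 ≈ 3.2318e+6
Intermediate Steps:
O(F, p) = -5 (O(F, p) = 0 - 5 = -5)
f = -459/262 (f = -459/(-5 - 1*(-267)) = -459/(-5 + 267) = -459/262 ≈ -1.7519)
y(P) = 459/262 - P (y(P) = -P - 1*(-459/262) = -P + 459/262 = 459/262 - P)
(1052 + 746)² - y(M) = (1052 + 746)² - (459/262 - 1*(-1007)) = 1798² - (459/262 + 1007) = 3232804 - 1*264293/262 = 3232804 - 264293/262 = 846730355/262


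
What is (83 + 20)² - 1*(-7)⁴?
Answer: 8208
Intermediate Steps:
(83 + 20)² - 1*(-7)⁴ = 103² - 1*2401 = 10609 - 2401 = 8208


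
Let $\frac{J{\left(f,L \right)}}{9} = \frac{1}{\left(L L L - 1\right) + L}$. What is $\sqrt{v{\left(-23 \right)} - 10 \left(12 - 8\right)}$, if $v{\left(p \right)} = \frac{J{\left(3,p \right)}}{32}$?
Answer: $\frac{i \sqrt{380468650798}}{97528} \approx 6.3246 i$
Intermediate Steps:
$J{\left(f,L \right)} = \frac{9}{-1 + L + L^{3}}$ ($J{\left(f,L \right)} = \frac{9}{\left(L L L - 1\right) + L} = \frac{9}{\left(L^{2} L - 1\right) + L} = \frac{9}{\left(L^{3} - 1\right) + L} = \frac{9}{\left(-1 + L^{3}\right) + L} = \frac{9}{-1 + L + L^{3}}$)
$v{\left(p \right)} = \frac{9}{32 \left(-1 + p + p^{3}\right)}$ ($v{\left(p \right)} = \frac{9 \frac{1}{-1 + p + p^{3}}}{32} = \frac{9}{-1 + p + p^{3}} \cdot \frac{1}{32} = \frac{9}{32 \left(-1 + p + p^{3}\right)}$)
$\sqrt{v{\left(-23 \right)} - 10 \left(12 - 8\right)} = \sqrt{\frac{9}{32 \left(-1 - 23 + \left(-23\right)^{3}\right)} - 10 \left(12 - 8\right)} = \sqrt{\frac{9}{32 \left(-1 - 23 - 12167\right)} - 40} = \sqrt{\frac{9}{32 \left(-12191\right)} - 40} = \sqrt{\frac{9}{32} \left(- \frac{1}{12191}\right) - 40} = \sqrt{- \frac{9}{390112} - 40} = \sqrt{- \frac{15604489}{390112}} = \frac{i \sqrt{380468650798}}{97528}$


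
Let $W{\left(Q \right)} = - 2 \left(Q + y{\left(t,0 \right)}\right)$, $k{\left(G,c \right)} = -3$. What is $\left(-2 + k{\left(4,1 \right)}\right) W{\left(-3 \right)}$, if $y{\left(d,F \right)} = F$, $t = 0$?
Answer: $-30$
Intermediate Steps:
$W{\left(Q \right)} = - 2 Q$ ($W{\left(Q \right)} = - 2 \left(Q + 0\right) = - 2 Q$)
$\left(-2 + k{\left(4,1 \right)}\right) W{\left(-3 \right)} = \left(-2 - 3\right) \left(\left(-2\right) \left(-3\right)\right) = \left(-5\right) 6 = -30$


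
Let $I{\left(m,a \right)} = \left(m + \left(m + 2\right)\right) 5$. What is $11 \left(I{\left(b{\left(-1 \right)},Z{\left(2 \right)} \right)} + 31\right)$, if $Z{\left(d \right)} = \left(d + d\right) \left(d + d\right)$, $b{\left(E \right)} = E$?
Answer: $341$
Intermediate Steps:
$Z{\left(d \right)} = 4 d^{2}$ ($Z{\left(d \right)} = 2 d 2 d = 4 d^{2}$)
$I{\left(m,a \right)} = 10 + 10 m$ ($I{\left(m,a \right)} = \left(m + \left(2 + m\right)\right) 5 = \left(2 + 2 m\right) 5 = 10 + 10 m$)
$11 \left(I{\left(b{\left(-1 \right)},Z{\left(2 \right)} \right)} + 31\right) = 11 \left(\left(10 + 10 \left(-1\right)\right) + 31\right) = 11 \left(\left(10 - 10\right) + 31\right) = 11 \left(0 + 31\right) = 11 \cdot 31 = 341$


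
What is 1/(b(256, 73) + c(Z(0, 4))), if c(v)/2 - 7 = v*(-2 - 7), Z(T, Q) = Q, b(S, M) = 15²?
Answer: 1/167 ≈ 0.0059880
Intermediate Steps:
b(S, M) = 225
c(v) = 14 - 18*v (c(v) = 14 + 2*(v*(-2 - 7)) = 14 + 2*(v*(-9)) = 14 + 2*(-9*v) = 14 - 18*v)
1/(b(256, 73) + c(Z(0, 4))) = 1/(225 + (14 - 18*4)) = 1/(225 + (14 - 72)) = 1/(225 - 58) = 1/167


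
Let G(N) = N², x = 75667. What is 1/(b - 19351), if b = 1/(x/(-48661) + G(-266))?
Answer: -3442982049/66625145581538 ≈ -5.1677e-5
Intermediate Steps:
b = 48661/3442982049 (b = 1/(75667/(-48661) + (-266)²) = 1/(75667*(-1/48661) + 70756) = 1/(-75667/48661 + 70756) = 1/(3442982049/48661) = 48661/3442982049 ≈ 1.4133e-5)
1/(b - 19351) = 1/(48661/3442982049 - 19351) = 1/(-66625145581538/3442982049) = -3442982049/66625145581538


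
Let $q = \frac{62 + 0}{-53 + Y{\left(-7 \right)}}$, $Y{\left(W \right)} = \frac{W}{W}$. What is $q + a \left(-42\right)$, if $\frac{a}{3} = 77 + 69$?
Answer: $- \frac{478327}{26} \approx -18397.0$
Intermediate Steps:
$Y{\left(W \right)} = 1$
$q = - \frac{31}{26}$ ($q = \frac{62 + 0}{-53 + 1} = \frac{62}{-52} = 62 \left(- \frac{1}{52}\right) = - \frac{31}{26} \approx -1.1923$)
$a = 438$ ($a = 3 \left(77 + 69\right) = 3 \cdot 146 = 438$)
$q + a \left(-42\right) = - \frac{31}{26} + 438 \left(-42\right) = - \frac{31}{26} - 18396 = - \frac{478327}{26}$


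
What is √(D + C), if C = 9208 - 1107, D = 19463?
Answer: 2*√6891 ≈ 166.02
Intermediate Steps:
C = 8101
√(D + C) = √(19463 + 8101) = √27564 = 2*√6891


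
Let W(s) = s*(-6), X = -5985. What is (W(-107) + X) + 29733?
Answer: 24390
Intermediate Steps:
W(s) = -6*s
(W(-107) + X) + 29733 = (-6*(-107) - 5985) + 29733 = (642 - 5985) + 29733 = -5343 + 29733 = 24390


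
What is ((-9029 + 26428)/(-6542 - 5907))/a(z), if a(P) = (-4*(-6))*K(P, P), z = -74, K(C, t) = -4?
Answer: 17399/1195104 ≈ 0.014559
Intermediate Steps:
a(P) = -96 (a(P) = -4*(-6)*(-4) = 24*(-4) = -96)
((-9029 + 26428)/(-6542 - 5907))/a(z) = ((-9029 + 26428)/(-6542 - 5907))/(-96) = (17399/(-12449))*(-1/96) = (17399*(-1/12449))*(-1/96) = -17399/12449*(-1/96) = 17399/1195104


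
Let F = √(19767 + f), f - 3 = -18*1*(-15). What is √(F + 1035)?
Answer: √(1035 + 2*√5010) ≈ 34.301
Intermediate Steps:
f = 273 (f = 3 - 18*1*(-15) = 3 - 18*(-15) = 3 + 270 = 273)
F = 2*√5010 (F = √(19767 + 273) = √20040 = 2*√5010 ≈ 141.56)
√(F + 1035) = √(2*√5010 + 1035) = √(1035 + 2*√5010)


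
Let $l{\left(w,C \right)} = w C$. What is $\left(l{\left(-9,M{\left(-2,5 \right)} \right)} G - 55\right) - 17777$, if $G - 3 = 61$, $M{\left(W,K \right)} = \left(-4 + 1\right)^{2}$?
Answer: $-23016$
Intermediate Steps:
$M{\left(W,K \right)} = 9$ ($M{\left(W,K \right)} = \left(-3\right)^{2} = 9$)
$G = 64$ ($G = 3 + 61 = 64$)
$l{\left(w,C \right)} = C w$
$\left(l{\left(-9,M{\left(-2,5 \right)} \right)} G - 55\right) - 17777 = \left(9 \left(-9\right) 64 - 55\right) - 17777 = \left(\left(-81\right) 64 - 55\right) - 17777 = \left(-5184 - 55\right) - 17777 = -5239 - 17777 = -23016$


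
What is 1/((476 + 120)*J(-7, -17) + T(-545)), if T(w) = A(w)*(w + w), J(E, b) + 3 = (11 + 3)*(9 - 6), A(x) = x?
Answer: 1/617294 ≈ 1.6200e-6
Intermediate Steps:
J(E, b) = 39 (J(E, b) = -3 + (11 + 3)*(9 - 6) = -3 + 14*3 = -3 + 42 = 39)
T(w) = 2*w² (T(w) = w*(w + w) = w*(2*w) = 2*w²)
1/((476 + 120)*J(-7, -17) + T(-545)) = 1/((476 + 120)*39 + 2*(-545)²) = 1/(596*39 + 2*297025) = 1/(23244 + 594050) = 1/617294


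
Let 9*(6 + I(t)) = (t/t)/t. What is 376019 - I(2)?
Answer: 6768449/18 ≈ 3.7603e+5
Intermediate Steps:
I(t) = -6 + 1/(9*t) (I(t) = -6 + ((t/t)/t)/9 = -6 + (1/t)/9 = -6 + 1/(9*t))
376019 - I(2) = 376019 - (-6 + (⅑)/2) = 376019 - (-6 + (⅑)*(½)) = 376019 - (-6 + 1/18) = 376019 - 1*(-107/18) = 376019 + 107/18 = 6768449/18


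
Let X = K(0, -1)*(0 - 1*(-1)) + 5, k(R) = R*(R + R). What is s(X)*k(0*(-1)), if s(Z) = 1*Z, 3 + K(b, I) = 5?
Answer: 0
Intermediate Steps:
K(b, I) = 2 (K(b, I) = -3 + 5 = 2)
k(R) = 2*R**2 (k(R) = R*(2*R) = 2*R**2)
X = 7 (X = 2*(0 - 1*(-1)) + 5 = 2*(0 + 1) + 5 = 2*1 + 5 = 2 + 5 = 7)
s(Z) = Z
s(X)*k(0*(-1)) = 7*(2*(0*(-1))**2) = 7*(2*0**2) = 7*(2*0) = 7*0 = 0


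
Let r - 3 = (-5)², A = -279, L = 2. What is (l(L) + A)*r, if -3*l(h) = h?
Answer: -23492/3 ≈ -7830.7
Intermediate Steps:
l(h) = -h/3
r = 28 (r = 3 + (-5)² = 3 + 25 = 28)
(l(L) + A)*r = (-⅓*2 - 279)*28 = (-⅔ - 279)*28 = -839/3*28 = -23492/3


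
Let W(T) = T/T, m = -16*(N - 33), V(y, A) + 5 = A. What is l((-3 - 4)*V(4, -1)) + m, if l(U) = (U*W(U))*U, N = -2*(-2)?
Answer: 2228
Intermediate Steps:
N = 4
V(y, A) = -5 + A
m = 464 (m = -16*(4 - 33) = -16*(-29) = 464)
W(T) = 1
l(U) = U² (l(U) = (U*1)*U = U*U = U²)
l((-3 - 4)*V(4, -1)) + m = ((-3 - 4)*(-5 - 1))² + 464 = (-7*(-6))² + 464 = 42² + 464 = 1764 + 464 = 2228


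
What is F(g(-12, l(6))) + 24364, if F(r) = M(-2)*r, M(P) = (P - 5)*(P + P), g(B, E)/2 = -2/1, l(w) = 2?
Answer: 24252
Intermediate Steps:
g(B, E) = -4 (g(B, E) = 2*(-2/1) = 2*(-2*1) = 2*(-2) = -4)
M(P) = 2*P*(-5 + P) (M(P) = (-5 + P)*(2*P) = 2*P*(-5 + P))
F(r) = 28*r (F(r) = (2*(-2)*(-5 - 2))*r = (2*(-2)*(-7))*r = 28*r)
F(g(-12, l(6))) + 24364 = 28*(-4) + 24364 = -112 + 24364 = 24252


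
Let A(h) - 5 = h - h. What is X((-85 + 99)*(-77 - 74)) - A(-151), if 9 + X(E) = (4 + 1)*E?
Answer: -10584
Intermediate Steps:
X(E) = -9 + 5*E (X(E) = -9 + (4 + 1)*E = -9 + 5*E)
A(h) = 5 (A(h) = 5 + (h - h) = 5 + 0 = 5)
X((-85 + 99)*(-77 - 74)) - A(-151) = (-9 + 5*((-85 + 99)*(-77 - 74))) - 1*5 = (-9 + 5*(14*(-151))) - 5 = (-9 + 5*(-2114)) - 5 = (-9 - 10570) - 5 = -10579 - 5 = -10584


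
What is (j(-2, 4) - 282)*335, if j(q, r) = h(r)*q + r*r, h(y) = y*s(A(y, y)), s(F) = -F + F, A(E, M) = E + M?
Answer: -89110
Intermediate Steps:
s(F) = 0
h(y) = 0 (h(y) = y*0 = 0)
j(q, r) = r² (j(q, r) = 0*q + r*r = 0 + r² = r²)
(j(-2, 4) - 282)*335 = (4² - 282)*335 = (16 - 282)*335 = -266*335 = -89110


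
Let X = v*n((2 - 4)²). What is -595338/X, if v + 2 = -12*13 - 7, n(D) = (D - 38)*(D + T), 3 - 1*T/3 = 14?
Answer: 99223/27115 ≈ 3.6593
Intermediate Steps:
T = -33 (T = 9 - 3*14 = 9 - 42 = -33)
n(D) = (-38 + D)*(-33 + D) (n(D) = (D - 38)*(D - 33) = (-38 + D)*(-33 + D))
v = -165 (v = -2 + (-12*13 - 7) = -2 + (-156 - 7) = -2 - 163 = -165)
X = -162690 (X = -165*(1254 + ((2 - 4)²)² - 71*(2 - 4)²) = -165*(1254 + ((-2)²)² - 71*(-2)²) = -165*(1254 + 4² - 71*4) = -165*(1254 + 16 - 284) = -165*986 = -162690)
-595338/X = -595338/(-162690) = -595338*(-1/162690) = 99223/27115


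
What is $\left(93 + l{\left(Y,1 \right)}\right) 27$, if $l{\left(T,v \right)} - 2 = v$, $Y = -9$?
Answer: $2592$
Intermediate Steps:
$l{\left(T,v \right)} = 2 + v$
$\left(93 + l{\left(Y,1 \right)}\right) 27 = \left(93 + \left(2 + 1\right)\right) 27 = \left(93 + 3\right) 27 = 96 \cdot 27 = 2592$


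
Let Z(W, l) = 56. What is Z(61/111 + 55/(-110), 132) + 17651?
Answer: 17707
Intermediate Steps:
Z(61/111 + 55/(-110), 132) + 17651 = 56 + 17651 = 17707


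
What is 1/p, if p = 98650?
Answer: 1/98650 ≈ 1.0137e-5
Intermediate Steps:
1/p = 1/98650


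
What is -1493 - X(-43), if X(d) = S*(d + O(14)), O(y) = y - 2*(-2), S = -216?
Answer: -6893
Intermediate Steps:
O(y) = 4 + y (O(y) = y + 4 = 4 + y)
X(d) = -3888 - 216*d (X(d) = -216*(d + (4 + 14)) = -216*(d + 18) = -216*(18 + d) = -3888 - 216*d)
-1493 - X(-43) = -1493 - (-3888 - 216*(-43)) = -1493 - (-3888 + 9288) = -1493 - 1*5400 = -1493 - 5400 = -6893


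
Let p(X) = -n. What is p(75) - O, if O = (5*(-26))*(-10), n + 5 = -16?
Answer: -1279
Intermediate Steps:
n = -21 (n = -5 - 16 = -21)
p(X) = 21 (p(X) = -1*(-21) = 21)
O = 1300 (O = -130*(-10) = 1300)
p(75) - O = 21 - 1*1300 = 21 - 1300 = -1279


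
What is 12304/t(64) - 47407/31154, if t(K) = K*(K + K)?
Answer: -157479/7975424 ≈ -0.019746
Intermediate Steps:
t(K) = 2*K² (t(K) = K*(2*K) = 2*K²)
12304/t(64) - 47407/31154 = 12304/((2*64²)) - 47407/31154 = 12304/((2*4096)) - 47407*1/31154 = 12304/8192 - 47407/31154 = 12304*(1/8192) - 47407/31154 = 769/512 - 47407/31154 = -157479/7975424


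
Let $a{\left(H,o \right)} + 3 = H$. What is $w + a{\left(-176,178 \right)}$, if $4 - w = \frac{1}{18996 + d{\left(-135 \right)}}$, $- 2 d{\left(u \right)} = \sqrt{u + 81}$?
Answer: $- \frac{42098949439}{240565353} - \frac{i \sqrt{6}}{240565353} \approx -175.0 - 1.0182 \cdot 10^{-8} i$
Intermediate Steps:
$a{\left(H,o \right)} = -3 + H$
$d{\left(u \right)} = - \frac{\sqrt{81 + u}}{2}$ ($d{\left(u \right)} = - \frac{\sqrt{u + 81}}{2} = - \frac{\sqrt{81 + u}}{2}$)
$w = 4 - \frac{1}{18996 - \frac{3 i \sqrt{6}}{2}}$ ($w = 4 - \frac{1}{18996 - \frac{\sqrt{81 - 135}}{2}} = 4 - \frac{1}{18996 - \frac{\sqrt{-54}}{2}} = 4 - \frac{1}{18996 - \frac{3 i \sqrt{6}}{2}} \approx 3.9999 - 1.0182 \cdot 10^{-8} i$)
$w + a{\left(-176,178 \right)} = \left(\frac{962248748}{240565353} - \frac{i \sqrt{6}}{240565353}\right) - 179 = - \frac{42098949439}{240565353} - \frac{i \sqrt{6}}{240565353}$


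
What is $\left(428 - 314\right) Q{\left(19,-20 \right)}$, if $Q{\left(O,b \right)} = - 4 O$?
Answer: $-8664$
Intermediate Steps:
$\left(428 - 314\right) Q{\left(19,-20 \right)} = \left(428 - 314\right) \left(\left(-4\right) 19\right) = 114 \left(-76\right) = -8664$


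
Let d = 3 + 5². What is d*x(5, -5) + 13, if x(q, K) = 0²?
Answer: 13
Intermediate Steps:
x(q, K) = 0
d = 28 (d = 3 + 25 = 28)
d*x(5, -5) + 13 = 28*0 + 13 = 0 + 13 = 13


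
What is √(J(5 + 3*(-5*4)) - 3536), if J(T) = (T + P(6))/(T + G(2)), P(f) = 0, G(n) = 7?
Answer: I*√509019/12 ≈ 59.455*I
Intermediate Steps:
J(T) = T/(7 + T) (J(T) = (T + 0)/(T + 7) = T/(7 + T))
√(J(5 + 3*(-5*4)) - 3536) = √((5 + 3*(-5*4))/(7 + (5 + 3*(-5*4))) - 3536) = √((5 + 3*(-20))/(7 + (5 + 3*(-20))) - 3536) = √((5 - 60)/(7 + (5 - 60)) - 3536) = √(-55/(7 - 55) - 3536) = √(-55/(-48) - 3536) = √(-55*(-1/48) - 3536) = √(55/48 - 3536) = √(-169673/48) = I*√509019/12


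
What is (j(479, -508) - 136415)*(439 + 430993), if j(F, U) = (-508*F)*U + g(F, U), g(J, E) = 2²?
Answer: 53271603332840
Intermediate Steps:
g(J, E) = 4
j(F, U) = 4 - 508*F*U (j(F, U) = (-508*F)*U + 4 = -508*F*U + 4 = 4 - 508*F*U)
(j(479, -508) - 136415)*(439 + 430993) = ((4 - 508*479*(-508)) - 136415)*(439 + 430993) = ((4 + 123612656) - 136415)*431432 = (123612660 - 136415)*431432 = 123476245*431432 = 53271603332840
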